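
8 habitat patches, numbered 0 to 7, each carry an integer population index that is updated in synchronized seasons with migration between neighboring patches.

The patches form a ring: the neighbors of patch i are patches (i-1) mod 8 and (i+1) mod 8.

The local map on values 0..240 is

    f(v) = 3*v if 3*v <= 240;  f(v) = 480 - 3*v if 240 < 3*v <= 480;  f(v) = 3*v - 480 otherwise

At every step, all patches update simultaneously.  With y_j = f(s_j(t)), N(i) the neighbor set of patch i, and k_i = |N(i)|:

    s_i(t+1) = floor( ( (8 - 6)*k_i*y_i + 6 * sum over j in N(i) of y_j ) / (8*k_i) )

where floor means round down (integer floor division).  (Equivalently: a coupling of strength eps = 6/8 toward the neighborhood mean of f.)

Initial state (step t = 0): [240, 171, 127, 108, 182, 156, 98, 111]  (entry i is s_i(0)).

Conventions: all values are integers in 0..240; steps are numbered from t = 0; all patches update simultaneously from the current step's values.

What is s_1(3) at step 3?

Simulating step by step:
t=0: [240, 171, 127, 108, 182, 156, 98, 111]
t=1: [127, 135, 95, 100, 79, 97, 106, 196]
t=2: [93, 129, 144, 207, 197, 196, 151, 124]
t=3: [125, 116, 99, 94, 121, 78, 87, 112]

Answer: s_1(3) = 116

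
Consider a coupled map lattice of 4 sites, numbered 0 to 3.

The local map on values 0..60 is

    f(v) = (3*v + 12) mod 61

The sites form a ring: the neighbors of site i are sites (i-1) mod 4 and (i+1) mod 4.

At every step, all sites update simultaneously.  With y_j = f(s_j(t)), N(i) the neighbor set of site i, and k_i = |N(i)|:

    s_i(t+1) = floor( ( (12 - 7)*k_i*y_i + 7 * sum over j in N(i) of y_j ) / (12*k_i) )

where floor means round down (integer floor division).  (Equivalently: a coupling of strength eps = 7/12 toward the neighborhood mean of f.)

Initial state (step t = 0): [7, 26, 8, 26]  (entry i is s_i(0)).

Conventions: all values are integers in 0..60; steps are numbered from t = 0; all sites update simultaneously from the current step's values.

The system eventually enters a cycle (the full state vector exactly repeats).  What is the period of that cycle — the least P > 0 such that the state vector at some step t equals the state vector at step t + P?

Simulating step by step:
t=0: [7, 26, 8, 26]
t=1: [30, 32, 31, 32]
t=2: [44, 44, 45, 44]
t=3: [22, 22, 23, 22]
t=4: [17, 17, 18, 17]
t=5: [2, 2, 3, 2]
t=6: [18, 18, 19, 18]
t=7: [5, 5, 6, 5]
t=8: [27, 27, 28, 27]
t=9: [32, 32, 33, 32]
t=10: [47, 47, 48, 47]
t=11: [31, 31, 32, 31]
t=12: [44, 44, 45, 44]

Answer: 10
Key observation: The state at step 2, [44, 44, 45, 44], reappears at step 12 — and no state repeats earlier — so the cycle the system enters has period 10.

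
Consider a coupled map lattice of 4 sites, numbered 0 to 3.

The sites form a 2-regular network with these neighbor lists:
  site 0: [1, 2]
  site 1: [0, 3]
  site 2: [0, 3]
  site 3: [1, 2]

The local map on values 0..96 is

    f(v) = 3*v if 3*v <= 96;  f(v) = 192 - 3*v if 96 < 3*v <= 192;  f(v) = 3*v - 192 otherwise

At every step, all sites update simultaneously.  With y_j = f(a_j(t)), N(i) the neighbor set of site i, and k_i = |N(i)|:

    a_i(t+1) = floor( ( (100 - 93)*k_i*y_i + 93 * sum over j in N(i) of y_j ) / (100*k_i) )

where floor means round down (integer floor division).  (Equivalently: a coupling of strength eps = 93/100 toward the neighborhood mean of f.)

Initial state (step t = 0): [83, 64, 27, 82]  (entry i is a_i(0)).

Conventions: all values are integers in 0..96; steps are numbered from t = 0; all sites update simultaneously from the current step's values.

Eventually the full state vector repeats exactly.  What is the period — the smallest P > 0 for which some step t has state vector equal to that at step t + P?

Answer: 8
Key observation: The state at step 9, [42, 42, 42, 42], reappears at step 17 — and no state repeats earlier — so the cycle the system enters has period 8.

Derivation:
t=0: [83, 64, 27, 82]
t=1: [41, 51, 57, 41]
t=2: [32, 66, 65, 32]
t=3: [10, 89, 89, 10]
t=4: [71, 33, 33, 71]
t=5: [87, 26, 26, 87]
t=6: [77, 69, 69, 77]
t=7: [16, 37, 37, 16]
t=8: [78, 50, 50, 78]
t=9: [42, 42, 42, 42]
t=10: [66, 66, 66, 66]
t=11: [6, 6, 6, 6]
t=12: [18, 18, 18, 18]
t=13: [54, 54, 54, 54]
t=14: [30, 30, 30, 30]
t=15: [90, 90, 90, 90]
t=16: [78, 78, 78, 78]
t=17: [42, 42, 42, 42]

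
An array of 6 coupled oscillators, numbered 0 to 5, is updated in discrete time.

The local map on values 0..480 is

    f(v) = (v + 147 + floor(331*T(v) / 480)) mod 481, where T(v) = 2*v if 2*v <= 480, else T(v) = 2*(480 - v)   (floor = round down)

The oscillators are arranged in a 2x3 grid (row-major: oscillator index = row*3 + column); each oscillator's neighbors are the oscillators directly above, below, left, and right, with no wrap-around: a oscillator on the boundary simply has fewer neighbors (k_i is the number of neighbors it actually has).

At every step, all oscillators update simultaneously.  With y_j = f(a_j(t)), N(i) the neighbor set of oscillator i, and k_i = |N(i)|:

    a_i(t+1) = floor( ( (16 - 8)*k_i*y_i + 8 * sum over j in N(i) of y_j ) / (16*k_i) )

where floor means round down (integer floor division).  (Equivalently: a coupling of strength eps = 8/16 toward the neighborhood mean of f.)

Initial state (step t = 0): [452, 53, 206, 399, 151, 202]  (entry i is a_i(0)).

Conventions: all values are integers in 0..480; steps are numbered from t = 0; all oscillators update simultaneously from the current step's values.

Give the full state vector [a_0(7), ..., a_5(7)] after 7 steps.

Answer: [243, 191, 320, 150, 144, 342]

Derivation:
t=0: [452, 53, 206, 399, 151, 202]
t=1: [190, 192, 182, 133, 111, 118]
t=2: [205, 165, 186, 363, 374, 341]
t=3: [138, 103, 118, 179, 167, 172]
t=4: [358, 356, 330, 180, 124, 160]
t=5: [167, 235, 160, 205, 276, 184]
t=6: [126, 167, 105, 148, 191, 118]
t=7: [243, 191, 320, 150, 144, 342]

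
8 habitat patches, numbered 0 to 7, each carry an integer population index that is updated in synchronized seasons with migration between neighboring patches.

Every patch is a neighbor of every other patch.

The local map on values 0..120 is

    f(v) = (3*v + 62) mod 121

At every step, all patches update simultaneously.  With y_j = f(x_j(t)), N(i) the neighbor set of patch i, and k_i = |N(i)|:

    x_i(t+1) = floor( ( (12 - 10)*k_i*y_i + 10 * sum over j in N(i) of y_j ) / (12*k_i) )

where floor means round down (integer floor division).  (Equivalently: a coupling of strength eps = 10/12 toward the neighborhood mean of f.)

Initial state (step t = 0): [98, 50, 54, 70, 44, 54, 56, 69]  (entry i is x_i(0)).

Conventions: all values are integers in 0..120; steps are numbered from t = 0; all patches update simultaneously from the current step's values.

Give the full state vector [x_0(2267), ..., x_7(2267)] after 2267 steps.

Answer: [21, 21, 21, 21, 21, 21, 21, 21]
Key observation: The state at step 3, [4, 4, 4, 4, 4, 4, 4, 4], reappears at step 8: the system is in a cycle of period 5 from step 3 on.  Therefore the state at step 2267 equals the state at step 3 + ((2267 - 3) mod 5) = 7, which is [21, 21, 21, 21, 21, 21, 21, 21].

Derivation:
t=0: [98, 50, 54, 70, 44, 54, 56, 69]
t=1: [82, 81, 82, 78, 80, 82, 82, 78]
t=2: [62, 61, 62, 61, 61, 62, 62, 61]
t=3: [4, 4, 4, 4, 4, 4, 4, 4]
t=4: [74, 74, 74, 74, 74, 74, 74, 74]
t=5: [42, 42, 42, 42, 42, 42, 42, 42]
t=6: [67, 67, 67, 67, 67, 67, 67, 67]
t=7: [21, 21, 21, 21, 21, 21, 21, 21]
t=8: [4, 4, 4, 4, 4, 4, 4, 4]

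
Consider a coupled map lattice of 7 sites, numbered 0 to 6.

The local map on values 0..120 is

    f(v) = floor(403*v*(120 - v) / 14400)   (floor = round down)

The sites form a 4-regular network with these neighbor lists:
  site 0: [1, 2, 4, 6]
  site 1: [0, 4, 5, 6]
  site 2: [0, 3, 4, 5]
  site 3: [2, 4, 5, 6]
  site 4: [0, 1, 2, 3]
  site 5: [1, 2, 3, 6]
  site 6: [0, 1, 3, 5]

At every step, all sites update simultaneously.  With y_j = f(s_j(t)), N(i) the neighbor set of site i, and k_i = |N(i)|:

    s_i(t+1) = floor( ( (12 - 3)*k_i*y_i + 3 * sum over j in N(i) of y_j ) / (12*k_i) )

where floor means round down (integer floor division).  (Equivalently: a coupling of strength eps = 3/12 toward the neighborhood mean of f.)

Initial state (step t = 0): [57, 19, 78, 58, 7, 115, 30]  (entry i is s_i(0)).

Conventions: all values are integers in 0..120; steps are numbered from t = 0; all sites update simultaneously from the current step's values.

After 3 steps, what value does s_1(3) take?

Simulating step by step:
t=0: [57, 19, 78, 58, 7, 115, 30]
t=1: [90, 53, 83, 87, 38, 31, 73]
t=2: [79, 95, 83, 81, 86, 80, 92]
t=3: [86, 70, 85, 86, 81, 86, 74]

Answer: s_1(3) = 70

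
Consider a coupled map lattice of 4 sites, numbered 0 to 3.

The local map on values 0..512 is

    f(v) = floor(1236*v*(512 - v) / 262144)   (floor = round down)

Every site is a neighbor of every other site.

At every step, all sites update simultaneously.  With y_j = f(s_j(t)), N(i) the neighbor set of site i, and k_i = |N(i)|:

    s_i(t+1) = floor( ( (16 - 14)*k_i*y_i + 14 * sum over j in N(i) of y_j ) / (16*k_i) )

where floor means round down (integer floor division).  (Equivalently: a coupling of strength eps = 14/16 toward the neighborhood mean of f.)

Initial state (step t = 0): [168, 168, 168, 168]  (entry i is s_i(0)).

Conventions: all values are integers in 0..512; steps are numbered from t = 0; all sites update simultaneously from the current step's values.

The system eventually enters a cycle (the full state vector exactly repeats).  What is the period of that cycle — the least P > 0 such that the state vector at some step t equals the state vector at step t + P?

Answer: 2
Key observation: The state at step 5, [299, 299, 299, 299], reappears at step 7 — and no state repeats earlier — so the cycle the system enters has period 2.

Derivation:
t=0: [168, 168, 168, 168]
t=1: [272, 272, 272, 272]
t=2: [307, 307, 307, 307]
t=3: [296, 296, 296, 296]
t=4: [301, 301, 301, 301]
t=5: [299, 299, 299, 299]
t=6: [300, 300, 300, 300]
t=7: [299, 299, 299, 299]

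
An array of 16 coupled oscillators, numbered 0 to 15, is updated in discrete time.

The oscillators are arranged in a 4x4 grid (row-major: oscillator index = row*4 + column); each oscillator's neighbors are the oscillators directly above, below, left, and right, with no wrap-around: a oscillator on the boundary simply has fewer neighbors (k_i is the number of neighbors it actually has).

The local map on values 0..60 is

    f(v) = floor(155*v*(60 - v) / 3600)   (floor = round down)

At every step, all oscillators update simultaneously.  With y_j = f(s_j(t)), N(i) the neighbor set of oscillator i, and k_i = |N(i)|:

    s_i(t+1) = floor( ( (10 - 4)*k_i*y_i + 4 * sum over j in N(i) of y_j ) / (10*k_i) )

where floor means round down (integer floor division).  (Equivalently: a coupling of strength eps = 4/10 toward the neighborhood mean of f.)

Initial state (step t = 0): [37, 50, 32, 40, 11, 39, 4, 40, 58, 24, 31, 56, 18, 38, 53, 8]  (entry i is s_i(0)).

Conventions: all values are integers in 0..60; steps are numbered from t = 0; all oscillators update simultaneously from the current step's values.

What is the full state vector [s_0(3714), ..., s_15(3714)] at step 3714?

Simulating step by step:
t=0: [37, 50, 32, 40, 11, 39, 4, 40, 58, 24, 31, 56, 18, 38, 53, 8]
t=1: [30, 27, 31, 34, 23, 30, 19, 27, 14, 33, 29, 17, 27, 32, 21, 15]
t=2: [37, 38, 37, 38, 35, 37, 35, 36, 31, 36, 36, 32, 35, 37, 35, 30]
t=3: [36, 35, 35, 35, 36, 36, 36, 36, 37, 36, 37, 37, 37, 36, 37, 37]
t=4: [37, 37, 37, 37, 36, 37, 36, 36, 36, 36, 36, 36, 36, 36, 36, 36]
t=5: [36, 36, 36, 36, 36, 36, 36, 36, 37, 36, 37, 37, 37, 37, 37, 37]
t=6: [37, 37, 37, 37, 36, 37, 36, 36, 36, 36, 36, 36, 36, 36, 36, 36]

Answer: [37, 37, 37, 37, 36, 37, 36, 36, 36, 36, 36, 36, 36, 36, 36, 36]
Key observation: The state at step 4, [37, 37, 37, 37, 36, 37, 36, 36, 36, 36, 36, 36, 36, 36, 36, 36], reappears at step 6: the system is in a cycle of period 2 from step 4 on.  Therefore the state at step 3714 equals the state at step 4 + ((3714 - 4) mod 2) = 4, which is [37, 37, 37, 37, 36, 37, 36, 36, 36, 36, 36, 36, 36, 36, 36, 36].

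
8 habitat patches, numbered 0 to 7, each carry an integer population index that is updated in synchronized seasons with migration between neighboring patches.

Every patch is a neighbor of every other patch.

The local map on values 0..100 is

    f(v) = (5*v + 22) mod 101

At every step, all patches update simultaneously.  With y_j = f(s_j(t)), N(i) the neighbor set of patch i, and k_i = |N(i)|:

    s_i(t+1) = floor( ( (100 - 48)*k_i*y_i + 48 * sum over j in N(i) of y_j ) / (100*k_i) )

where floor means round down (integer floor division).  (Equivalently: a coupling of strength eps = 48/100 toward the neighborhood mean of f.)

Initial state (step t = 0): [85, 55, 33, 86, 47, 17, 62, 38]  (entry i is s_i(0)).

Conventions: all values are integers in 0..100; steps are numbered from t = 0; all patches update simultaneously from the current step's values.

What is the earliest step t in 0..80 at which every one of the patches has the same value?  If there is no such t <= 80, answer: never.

Answer: never
Key observation: The state at step 35 reappears at step 43 — the system is in a cycle of period 8 from step 35 on.  No step 0..43 is synchronized, and the cycle repeats forever, so no step up to 80 (or ever) has all patches equal.

Derivation:
t=0: [85, 55, 33, 86, 47, 17, 62, 38]  (not all equal)
t=1: [44, 68, 64, 47, 50, 28, 38, 30]  (not all equal)
t=2: [45, 54, 45, 52, 59, 55, 32, 59]  (not all equal)
t=3: [52, 72, 52, 67, 38, 74, 68, 38]  (not all equal)
t=4: [67, 67, 67, 55, 36, 71, 58, 36]  (not all equal)
t=5: [47, 47, 47, 66, 23, 56, 27, 23]  (not all equal)
t=6: [55, 55, 55, 52, 46, 75, 55, 46]  (not all equal)
t=7: [87, 87, 87, 80, 67, 87, 87, 67]  (not all equal)
t=8: [50, 50, 50, 34, 51, 50, 50, 51]  (not all equal)
t=9: [72, 72, 72, 81, 74, 72, 72, 74]  (not all equal)
t=10: [76, 76, 76, 51, 81, 76, 76, 81]  (not all equal)
t=11: [86, 86, 86, 76, 52, 86, 86, 52]  (not all equal)
t=12: [55, 55, 55, 78, 70, 55, 55, 70]  (not all equal)
t=13: [85, 85, 85, 46, 73, 85, 85, 73]  (not all equal)
t=14: [49, 49, 49, 52, 67, 49, 49, 67]  (not all equal)
t=15: [64, 64, 64, 71, 59, 64, 64, 59]  (not all equal)
t=16: [37, 37, 37, 53, 26, 37, 37, 26]  (not all equal)
t=17: [16, 16, 16, 52, 37, 16, 16, 37]  (not all equal)
t=18: [6, 6, 6, 42, 8, 6, 6, 8]  (not all equal)
t=19: [51, 51, 51, 41, 56, 51, 51, 56]  (not all equal)
t=20: [75, 75, 75, 52, 86, 75, 75, 86]  (not all equal)
t=21: [86, 86, 86, 80, 65, 86, 86, 65]  (not all equal)
t=22: [45, 45, 45, 31, 43, 45, 45, 43]  (not all equal)
t=23: [45, 45, 45, 59, 41, 45, 45, 41]  (not all equal)
t=24: [40, 40, 40, 26, 31, 40, 40, 31]  (not all equal)
t=25: [29, 29, 29, 43, 55, 29, 29, 55]  (not all equal)
t=26: [67, 67, 67, 53, 80, 67, 67, 80]  (not all equal)
t=27: [51, 51, 51, 65, 34, 51, 51, 34]  (not all equal)
t=28: [75, 75, 75, 61, 82, 75, 75, 82]  (not all equal)
t=29: [80, 80, 80, 48, 50, 80, 80, 50]  (not all equal)
t=30: [28, 28, 28, 46, 51, 28, 28, 51]  (not all equal)
t=31: [62, 62, 62, 57, 68, 62, 62, 68]  (not all equal)
t=32: [31, 31, 31, 20, 44, 31, 31, 44]  (not all equal)
t=33: [67, 67, 67, 42, 51, 67, 67, 51]  (not all equal)
t=34: [55, 55, 55, 44, 64, 55, 55, 64]  (not all equal)
t=35: [83, 83, 83, 58, 58, 83, 83, 58]  (not all equal)
t=36: [28, 28, 28, 17, 17, 28, 28, 17]  (not all equal)
t=37: [49, 49, 49, 24, 24, 49, 49, 24]  (not all equal)
t=38: [60, 60, 60, 49, 49, 60, 60, 49]  (not all equal)
t=39: [28, 28, 28, 49, 49, 28, 28, 49]  (not all equal)
t=40: [61, 61, 61, 63, 63, 61, 61, 63]  (not all equal)
t=41: [26, 26, 26, 30, 30, 26, 26, 30]  (not all equal)
t=42: [55, 55, 55, 64, 64, 55, 55, 64]  (not all equal)
t=43: [83, 83, 83, 58, 58, 83, 83, 58]  (not all equal)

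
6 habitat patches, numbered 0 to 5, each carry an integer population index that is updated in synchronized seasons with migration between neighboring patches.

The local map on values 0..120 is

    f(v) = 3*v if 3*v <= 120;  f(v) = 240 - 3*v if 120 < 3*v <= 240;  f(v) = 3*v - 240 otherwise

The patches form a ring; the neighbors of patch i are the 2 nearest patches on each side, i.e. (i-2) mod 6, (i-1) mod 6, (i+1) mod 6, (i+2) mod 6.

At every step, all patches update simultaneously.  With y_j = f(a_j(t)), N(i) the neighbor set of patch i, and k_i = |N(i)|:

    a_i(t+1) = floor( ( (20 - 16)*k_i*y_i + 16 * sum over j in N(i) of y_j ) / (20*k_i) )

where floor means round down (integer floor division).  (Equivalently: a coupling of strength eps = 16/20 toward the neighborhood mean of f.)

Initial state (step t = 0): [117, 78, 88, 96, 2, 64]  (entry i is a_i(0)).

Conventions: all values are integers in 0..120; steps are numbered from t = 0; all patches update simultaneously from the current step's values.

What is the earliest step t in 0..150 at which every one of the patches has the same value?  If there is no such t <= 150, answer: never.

Simulating step by step:
t=0: [117, 78, 88, 96, 2, 64]  (not all equal)
t=1: [39, 47, 39, 26, 47, 43]  (not all equal)
t=2: [108, 104, 102, 100, 104, 100]  (not all equal)
t=3: [70, 68, 70, 66, 68, 69]  (not all equal)
t=4: [33, 34, 34, 35, 34, 35]  (not all equal)
t=5: [102, 102, 102, 103, 102, 102]  (not all equal)
t=6: [66, 66, 66, 66, 66, 66]  (all equal)

Answer: 6
Key observation: Synchronization is absorbing here: once all patches are equal they stay equal, and step 6 is the first all-equal step.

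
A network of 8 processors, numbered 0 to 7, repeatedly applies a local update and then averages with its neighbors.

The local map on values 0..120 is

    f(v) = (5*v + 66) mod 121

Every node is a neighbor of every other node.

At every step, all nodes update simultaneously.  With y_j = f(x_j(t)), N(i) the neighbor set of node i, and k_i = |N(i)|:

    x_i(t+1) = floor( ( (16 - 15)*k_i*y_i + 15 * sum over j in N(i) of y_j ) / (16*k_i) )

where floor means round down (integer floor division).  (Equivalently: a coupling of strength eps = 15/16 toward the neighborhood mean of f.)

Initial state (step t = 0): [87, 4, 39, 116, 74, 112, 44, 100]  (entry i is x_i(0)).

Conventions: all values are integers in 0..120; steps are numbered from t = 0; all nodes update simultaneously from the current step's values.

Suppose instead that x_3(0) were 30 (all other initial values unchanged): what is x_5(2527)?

Answer: x_5(2527) = 12
Key observation: The state at step 14, [57, 58, 57, 58, 57, 57, 57, 58], reappears at step 24: the system is in a cycle of period 10 from step 14 on.  Therefore the state at step 2527 equals the state at step 14 + ((2527 - 14) mod 10) = 17, which is [12, 11, 12, 11, 12, 12, 12, 11].

Derivation:
t=0: [87, 4, 39, 30, 74, 112, 44, 100]
t=1: [57, 52, 57, 51, 53, 57, 55, 52]
t=2: [94, 96, 94, 96, 95, 94, 94, 96]
t=3: [56, 55, 56, 55, 56, 56, 56, 55]
t=4: [101, 102, 101, 102, 101, 101, 101, 102]
t=5: [89, 88, 89, 88, 89, 89, 89, 88]
t=6: [24, 25, 24, 25, 24, 24, 24, 25]
t=7: [67, 66, 67, 66, 67, 67, 67, 66]
t=8: [35, 36, 35, 36, 35, 35, 35, 36]
t=9: [73, 81, 73, 81, 73, 73, 73, 81]
t=10: [84, 81, 84, 81, 84, 84, 84, 81]
t=11: [44, 37, 44, 37, 44, 44, 44, 37]
t=12: [29, 32, 29, 32, 29, 29, 29, 32]
t=13: [96, 94, 96, 94, 96, 96, 96, 94]
t=14: [57, 58, 57, 58, 57, 57, 57, 58]
t=15: [111, 110, 111, 110, 111, 111, 111, 110]
t=16: [13, 14, 13, 14, 13, 13, 13, 14]
t=17: [12, 11, 12, 11, 12, 12, 12, 11]
t=18: [2, 3, 2, 3, 2, 2, 2, 3]
t=19: [78, 77, 78, 77, 78, 78, 78, 77]
t=20: [90, 91, 90, 91, 90, 90, 90, 91]
t=21: [34, 33, 34, 33, 34, 34, 34, 33]
t=22: [112, 113, 112, 113, 112, 112, 112, 113]
t=23: [23, 22, 23, 22, 23, 23, 23, 22]
t=24: [57, 58, 57, 58, 57, 57, 57, 58]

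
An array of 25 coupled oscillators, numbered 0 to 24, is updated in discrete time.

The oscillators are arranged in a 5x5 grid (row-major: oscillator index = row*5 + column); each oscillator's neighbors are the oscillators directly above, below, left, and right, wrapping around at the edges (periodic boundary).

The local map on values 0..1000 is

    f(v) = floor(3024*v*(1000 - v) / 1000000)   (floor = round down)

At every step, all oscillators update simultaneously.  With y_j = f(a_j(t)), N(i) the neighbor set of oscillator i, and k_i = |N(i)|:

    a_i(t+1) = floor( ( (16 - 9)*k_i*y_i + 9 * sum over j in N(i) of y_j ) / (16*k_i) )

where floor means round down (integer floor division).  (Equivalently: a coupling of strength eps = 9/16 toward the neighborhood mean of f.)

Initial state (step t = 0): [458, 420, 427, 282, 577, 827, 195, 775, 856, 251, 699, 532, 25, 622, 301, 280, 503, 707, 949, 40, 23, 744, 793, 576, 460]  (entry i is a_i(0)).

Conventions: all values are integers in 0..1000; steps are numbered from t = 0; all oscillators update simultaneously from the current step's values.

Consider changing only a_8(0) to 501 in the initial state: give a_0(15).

Simulating step by step:
t=0: [458, 420, 427, 282, 577, 827, 195, 775, 501, 251, 699, 532, 25, 622, 301, 280, 503, 707, 949, 40, 23, 744, 793, 576, 460]
t=1: [605, 678, 656, 685, 699, 530, 551, 517, 670, 608, 619, 601, 399, 537, 563, 487, 690, 480, 371, 351, 406, 540, 593, 604, 561]
t=2: [706, 696, 691, 666, 677, 737, 734, 727, 696, 708, 730, 715, 736, 728, 728, 720, 702, 724, 718, 715, 736, 717, 728, 714, 715]
t=3: [622, 627, 635, 654, 646, 599, 601, 608, 630, 622, 599, 607, 596, 604, 604, 608, 619, 605, 610, 611, 603, 613, 610, 621, 618]
t=4: [710, 710, 704, 693, 698, 721, 721, 716, 706, 710, 724, 722, 724, 720, 720, 720, 716, 720, 718, 718, 718, 716, 715, 709, 711]
t=5: [620, 620, 626, 635, 631, 611, 610, 615, 624, 621, 606, 606, 607, 611, 610, 609, 611, 610, 612, 612, 614, 615, 617, 623, 621]
t=6: [712, 712, 708, 704, 706, 716, 717, 714, 710, 711, 720, 720, 719, 717, 718, 719, 718, 718, 717, 717, 715, 715, 713, 710, 711]
t=7: [619, 619, 622, 626, 624, 614, 614, 617, 621, 619, 610, 610, 611, 613, 613, 611, 611, 612, 614, 613, 616, 616, 618, 621, 620]
t=8: [713, 713, 710, 708, 710, 715, 715, 713, 711, 713, 718, 718, 717, 716, 716, 717, 717, 717, 715, 716, 714, 714, 713, 711, 712]
t=9: [618, 618, 620, 623, 621, 616, 616, 618, 619, 618, 612, 612, 613, 615, 614, 613, 613, 614, 615, 614, 617, 616, 618, 620, 619]
t=10: [713, 713, 712, 711, 711, 714, 714, 713, 713, 713, 717, 717, 716, 715, 715, 716, 716, 715, 715, 715, 714, 714, 713, 712, 713]
t=11: [618, 618, 619, 620, 619, 616, 616, 617, 618, 618, 614, 613, 614, 616, 615, 614, 614, 615, 616, 616, 616, 616, 618, 619, 618]
t=12: [713, 713, 713, 712, 712, 714, 714, 714, 713, 713, 716, 716, 715, 715, 715, 715, 716, 715, 714, 715, 714, 714, 713, 713, 713]
t=13: [618, 617, 618, 619, 619, 616, 616, 617, 617, 617, 614, 614, 615, 616, 616, 615, 614, 616, 616, 616, 617, 616, 617, 618, 617]
t=14: [713, 714, 713, 713, 713, 714, 714, 714, 714, 714, 715, 715, 715, 715, 715, 715, 715, 715, 714, 715, 714, 714, 714, 713, 713]
t=15: [617, 617, 617, 617, 617, 617, 616, 617, 617, 617, 616, 616, 616, 616, 616, 616, 616, 616, 616, 616, 617, 616, 617, 617, 617]

Answer: a_0(15) = 617
Key observation: This trace re-runs the system from the modified initial state.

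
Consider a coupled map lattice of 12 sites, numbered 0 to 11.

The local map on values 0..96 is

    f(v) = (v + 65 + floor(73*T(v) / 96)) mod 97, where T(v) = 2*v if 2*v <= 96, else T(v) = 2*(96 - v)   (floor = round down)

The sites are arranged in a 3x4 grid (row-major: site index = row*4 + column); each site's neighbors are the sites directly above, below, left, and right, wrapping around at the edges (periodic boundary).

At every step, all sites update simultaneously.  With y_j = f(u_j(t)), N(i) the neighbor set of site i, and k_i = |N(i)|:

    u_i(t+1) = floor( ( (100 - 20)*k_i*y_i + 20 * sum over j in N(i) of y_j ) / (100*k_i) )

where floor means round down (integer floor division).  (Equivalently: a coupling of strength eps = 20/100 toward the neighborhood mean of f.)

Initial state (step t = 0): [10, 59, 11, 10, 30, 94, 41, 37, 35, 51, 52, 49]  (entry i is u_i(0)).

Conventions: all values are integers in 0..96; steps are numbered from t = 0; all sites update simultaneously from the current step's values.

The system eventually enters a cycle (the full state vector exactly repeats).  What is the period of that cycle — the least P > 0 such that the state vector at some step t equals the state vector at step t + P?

Answer: 2
Key observation: The state at step 6, [75, 74, 74, 74, 75, 75, 74, 75, 75, 74, 74, 74], reappears at step 8 — and no state repeats earlier — so the cycle the system enters has period 2.

Derivation:
t=0: [10, 59, 11, 10, 30, 94, 41, 37, 35, 51, 52, 49]
t=1: [85, 83, 90, 88, 48, 66, 72, 63, 60, 84, 85, 85]
t=2: [70, 70, 67, 68, 86, 78, 75, 79, 80, 71, 69, 70]
t=3: [76, 76, 78, 77, 69, 73, 74, 72, 72, 76, 77, 76]
t=4: [74, 74, 73, 73, 77, 75, 74, 75, 75, 74, 73, 74]
t=5: [74, 74, 75, 74, 73, 74, 74, 74, 74, 74, 75, 74]
t=6: [75, 74, 74, 74, 75, 75, 74, 75, 75, 74, 74, 74]
t=7: [74, 74, 75, 74, 74, 74, 74, 74, 74, 74, 75, 74]
t=8: [75, 74, 74, 74, 75, 75, 74, 75, 75, 74, 74, 74]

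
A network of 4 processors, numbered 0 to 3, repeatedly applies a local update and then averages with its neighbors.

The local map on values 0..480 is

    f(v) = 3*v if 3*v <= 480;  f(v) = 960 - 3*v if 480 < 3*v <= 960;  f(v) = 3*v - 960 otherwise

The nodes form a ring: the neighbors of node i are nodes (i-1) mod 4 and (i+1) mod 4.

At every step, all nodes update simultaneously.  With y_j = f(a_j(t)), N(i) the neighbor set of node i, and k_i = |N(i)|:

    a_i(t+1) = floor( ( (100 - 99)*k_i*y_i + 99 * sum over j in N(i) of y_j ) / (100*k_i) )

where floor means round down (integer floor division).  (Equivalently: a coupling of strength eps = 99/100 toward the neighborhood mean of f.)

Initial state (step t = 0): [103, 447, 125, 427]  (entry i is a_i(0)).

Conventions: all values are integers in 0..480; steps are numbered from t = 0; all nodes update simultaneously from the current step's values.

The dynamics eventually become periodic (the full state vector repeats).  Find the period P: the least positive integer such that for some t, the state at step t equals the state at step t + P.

Answer: 8
Key observation: The state at step 130, [342, 342, 342, 342], reappears at step 138 — and no state repeats earlier — so the cycle the system enters has period 8.

Derivation:
t=0: [103, 447, 125, 427]
t=1: [350, 342, 351, 341]
t=2: [64, 91, 64, 91]
t=3: [272, 192, 272, 192]
t=4: [381, 146, 381, 146]
t=5: [435, 185, 435, 185]
t=6: [404, 345, 404, 345]
t=7: [76, 250, 76, 250]
t=8: [210, 227, 210, 227]
t=9: [279, 329, 279, 329]
t=10: [27, 122, 27, 122]
t=11: [363, 83, 363, 83]
t=12: [247, 130, 247, 130]
t=13: [388, 220, 388, 220]
t=14: [299, 204, 299, 204]
t=15: [345, 65, 345, 65]
t=16: [193, 76, 193, 76]
t=17: [229, 379, 229, 379]
t=18: [177, 272, 177, 272]
t=19: [146, 426, 146, 426]
t=20: [319, 436, 319, 436]
t=21: [344, 6, 344, 6]
t=22: [18, 71, 18, 71]
t=23: [211, 55, 211, 55]
t=24: [166, 325, 166, 325]
t=25: [19, 457, 19, 457]
t=26: [407, 60, 407, 60]
t=27: [180, 260, 180, 260]
t=28: [182, 417, 182, 417]
t=29: [292, 412, 292, 412]
t=30: [274, 85, 274, 85]
t=31: [253, 139, 253, 139]
t=32: [414, 203, 414, 203]
t=33: [350, 282, 350, 282]
t=34: [113, 90, 113, 90]
t=35: [270, 338, 270, 338]
t=36: [54, 149, 54, 149]
t=37: [444, 164, 444, 164]
t=38: [467, 372, 467, 372]
t=39: [158, 438, 158, 438]
t=40: [355, 472, 355, 472]
t=41: [452, 108, 452, 108]
t=42: [324, 395, 324, 395]
t=43: [222, 14, 222, 14]
t=44: [44, 291, 44, 291]
t=45: [87, 131, 87, 131]
t=46: [391, 262, 391, 262]
t=47: [174, 212, 174, 212]
t=48: [325, 436, 325, 436]
t=49: [344, 18, 344, 18]
t=50: [54, 71, 54, 71]
t=51: [212, 162, 212, 162]
t=52: [472, 325, 472, 325]
t=53: [19, 451, 19, 451]
t=54: [389, 60, 389, 60]
t=55: [180, 206, 180, 206]
t=56: [342, 419, 342, 419]
t=57: [294, 68, 294, 68]
t=58: [202, 79, 202, 79]
t=59: [238, 352, 238, 352]
t=60: [97, 244, 97, 244]
t=61: [228, 290, 228, 290]
t=62: [91, 274, 91, 274]
t=63: [139, 271, 139, 271]
t=64: [149, 414, 149, 414]
t=65: [283, 445, 283, 445]
t=66: [372, 113, 372, 113]
t=67: [337, 157, 337, 157]
t=68: [466, 55, 466, 55]
t=69: [167, 435, 167, 435]
t=70: [346, 457, 346, 457]
t=71: [407, 81, 407, 81]
t=72: [243, 260, 243, 260]
t=73: [180, 230, 180, 230]
t=74: [271, 418, 271, 418]
t=75: [292, 148, 292, 148]
t=76: [440, 87, 440, 87]
t=77: [261, 359, 261, 359]
t=78: [117, 176, 117, 176]
t=79: [431, 351, 431, 351]
t=80: [95, 330, 95, 330]
t=81: [32, 282, 32, 282]
t=82: [113, 96, 113, 96]
t=83: [288, 338, 288, 338]
t=84: [54, 95, 54, 95]
t=85: [283, 163, 283, 163]
t=86: [467, 114, 467, 114]
t=87: [342, 440, 342, 440]
t=88: [357, 68, 357, 68]
t=89: [203, 111, 203, 111]
t=90: [333, 350, 333, 350]
t=91: [89, 39, 89, 39]
t=92: [118, 265, 118, 265]
t=93: [166, 352, 166, 352]
t=94: [99, 458, 99, 458]
t=95: [412, 298, 412, 298]
t=96: [68, 273, 68, 273]
t=97: [141, 203, 141, 203]
t=98: [351, 422, 351, 422]
t=99: [303, 95, 303, 95]
t=100: [282, 53, 282, 53]
t=101: [158, 114, 158, 114]
t=102: [343, 472, 343, 472]
t=103: [452, 72, 452, 72]
t=104: [217, 394, 217, 394]
t=105: [222, 308, 222, 308]
t=106: [38, 291, 38, 291]
t=107: [87, 113, 87, 113]
t=108: [338, 261, 338, 261]
t=109: [175, 55, 175, 55]
t=110: [167, 432, 167, 432]
t=111: [337, 457, 337, 457]
t=112: [407, 54, 407, 54]
t=113: [162, 260, 162, 260]
t=114: [182, 471, 182, 471]
t=115: [452, 414, 452, 414]
t=116: [283, 394, 283, 394]
t=117: [220, 112, 220, 112]
t=118: [335, 300, 335, 300]
t=119: [59, 45, 59, 45]
t=120: [135, 176, 135, 176]
t=121: [431, 405, 431, 405]
t=122: [255, 332, 255, 332]
t=123: [37, 193, 37, 193]
t=124: [378, 113, 378, 113]
t=125: [337, 175, 337, 175]
t=126: [431, 54, 431, 54]
t=127: [163, 331, 163, 331]
t=128: [37, 466, 37, 466]
t=129: [434, 114, 434, 114]
t=130: [342, 342, 342, 342]
t=131: [66, 66, 66, 66]
t=132: [198, 198, 198, 198]
t=133: [366, 366, 366, 366]
t=134: [138, 138, 138, 138]
t=135: [414, 414, 414, 414]
t=136: [282, 282, 282, 282]
t=137: [114, 114, 114, 114]
t=138: [342, 342, 342, 342]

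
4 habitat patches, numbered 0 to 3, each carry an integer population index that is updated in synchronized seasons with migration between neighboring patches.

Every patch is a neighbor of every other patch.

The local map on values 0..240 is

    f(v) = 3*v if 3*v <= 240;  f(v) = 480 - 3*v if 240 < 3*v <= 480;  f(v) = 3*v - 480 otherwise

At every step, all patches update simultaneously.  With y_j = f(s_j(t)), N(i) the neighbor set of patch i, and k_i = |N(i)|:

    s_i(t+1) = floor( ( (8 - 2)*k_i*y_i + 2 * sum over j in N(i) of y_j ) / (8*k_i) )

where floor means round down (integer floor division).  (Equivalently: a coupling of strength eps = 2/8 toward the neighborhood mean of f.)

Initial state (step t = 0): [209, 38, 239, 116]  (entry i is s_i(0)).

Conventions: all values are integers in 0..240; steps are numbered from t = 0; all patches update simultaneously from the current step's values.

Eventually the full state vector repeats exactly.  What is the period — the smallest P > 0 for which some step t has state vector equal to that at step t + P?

Simulating step by step:
t=0: [209, 38, 239, 116]
t=1: [150, 128, 210, 140]
t=2: [48, 92, 128, 68]
t=3: [150, 190, 118, 190]
t=4: [48, 88, 112, 88]
t=5: [156, 204, 156, 204]
t=6: [32, 112, 32, 112]
t=7: [104, 136, 104, 136]
t=8: [152, 88, 152, 88]
t=9: [56, 184, 56, 184]
t=10: [152, 88, 152, 88]

Answer: 2
Key observation: The state at step 8, [152, 88, 152, 88], reappears at step 10 — and no state repeats earlier — so the cycle the system enters has period 2.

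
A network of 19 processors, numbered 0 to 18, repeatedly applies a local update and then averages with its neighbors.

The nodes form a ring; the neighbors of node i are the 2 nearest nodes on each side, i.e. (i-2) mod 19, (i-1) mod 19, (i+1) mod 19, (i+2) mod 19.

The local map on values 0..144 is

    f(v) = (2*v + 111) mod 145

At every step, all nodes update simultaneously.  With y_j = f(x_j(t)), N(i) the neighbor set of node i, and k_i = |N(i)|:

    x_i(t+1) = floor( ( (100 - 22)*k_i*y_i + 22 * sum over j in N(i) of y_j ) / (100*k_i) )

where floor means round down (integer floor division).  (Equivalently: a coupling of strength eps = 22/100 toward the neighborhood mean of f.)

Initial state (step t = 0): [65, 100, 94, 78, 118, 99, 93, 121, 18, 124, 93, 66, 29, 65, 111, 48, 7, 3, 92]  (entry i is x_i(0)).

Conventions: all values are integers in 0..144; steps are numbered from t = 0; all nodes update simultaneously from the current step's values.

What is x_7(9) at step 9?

Simulating step by step:
t=0: [65, 100, 94, 78, 118, 99, 93, 121, 18, 124, 93, 66, 29, 65, 111, 48, 7, 3, 92]
t=1: [83, 29, 23, 100, 53, 28, 13, 54, 9, 63, 16, 87, 32, 87, 50, 69, 109, 107, 23]
t=2: [107, 28, 23, 23, 66, 33, 123, 78, 125, 98, 133, 131, 50, 127, 68, 96, 42, 43, 22]
t=3: [32, 20, 18, 18, 83, 41, 70, 105, 71, 33, 80, 78, 70, 73, 90, 25, 48, 46, 16]
t=4: [34, 14, 10, 11, 111, 52, 100, 40, 100, 46, 118, 115, 102, 100, 17, 25, 60, 59, 120]
t=5: [49, 128, 121, 124, 53, 67, 26, 45, 26, 54, 52, 48, 26, 21, 8, 22, 75, 76, 66]
t=6: [69, 76, 64, 70, 69, 89, 27, 55, 26, 69, 64, 57, 28, 18, 107, 28, 109, 107, 97]
t=7: [95, 109, 97, 107, 101, 129, 34, 75, 30, 95, 85, 74, 28, 10, 31, 23, 36, 37, 27]
t=8: [14, 34, 17, 35, 26, 73, 39, 98, 36, 30, 115, 105, 39, 111, 33, 22, 35, 35, 22]
t=9: [112, 36, 12, 37, 24, 93, 44, 25, 37, 27, 47, 33, 42, 39, 32, 15, 32, 38, 21]

Answer: x_7(9) = 25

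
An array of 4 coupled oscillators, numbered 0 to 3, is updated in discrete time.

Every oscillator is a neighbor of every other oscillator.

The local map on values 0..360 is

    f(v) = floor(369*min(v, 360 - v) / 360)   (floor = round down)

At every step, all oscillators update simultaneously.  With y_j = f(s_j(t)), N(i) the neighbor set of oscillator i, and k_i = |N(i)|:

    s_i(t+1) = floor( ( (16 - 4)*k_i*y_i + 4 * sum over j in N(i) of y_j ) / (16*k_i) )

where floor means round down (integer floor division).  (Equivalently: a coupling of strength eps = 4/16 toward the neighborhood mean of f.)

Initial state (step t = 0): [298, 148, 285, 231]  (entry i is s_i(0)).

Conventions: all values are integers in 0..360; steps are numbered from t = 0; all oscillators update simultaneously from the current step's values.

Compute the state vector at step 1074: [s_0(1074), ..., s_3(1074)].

Simulating step by step:
t=0: [298, 148, 285, 231]
t=1: [77, 135, 85, 123]
t=2: [87, 127, 93, 119]
t=3: [95, 122, 99, 116]
t=4: [101, 120, 104, 115]
t=5: [106, 119, 108, 115]
t=6: [110, 118, 111, 116]
t=7: [113, 118, 113, 117]
t=8: [115, 119, 115, 118]
t=9: [117, 120, 117, 119]
t=10: [119, 122, 119, 120]
t=11: [121, 124, 121, 122]
t=12: [124, 126, 124, 125]
t=13: [127, 128, 127, 127]
t=14: [130, 130, 130, 130]
t=15: [133, 133, 133, 133]
t=16: [136, 136, 136, 136]
t=17: [139, 139, 139, 139]
t=18: [142, 142, 142, 142]
t=19: [145, 145, 145, 145]
t=20: [148, 148, 148, 148]
t=21: [151, 151, 151, 151]
t=22: [154, 154, 154, 154]
t=23: [157, 157, 157, 157]
t=24: [160, 160, 160, 160]
t=25: [164, 164, 164, 164]
t=26: [168, 168, 168, 168]
t=27: [172, 172, 172, 172]
t=28: [176, 176, 176, 176]
t=29: [180, 180, 180, 180]
t=30: [184, 184, 184, 184]
t=31: [180, 180, 180, 180]

Answer: [184, 184, 184, 184]
Key observation: The state at step 29, [180, 180, 180, 180], reappears at step 31: the system is in a cycle of period 2 from step 29 on.  Therefore the state at step 1074 equals the state at step 29 + ((1074 - 29) mod 2) = 30, which is [184, 184, 184, 184].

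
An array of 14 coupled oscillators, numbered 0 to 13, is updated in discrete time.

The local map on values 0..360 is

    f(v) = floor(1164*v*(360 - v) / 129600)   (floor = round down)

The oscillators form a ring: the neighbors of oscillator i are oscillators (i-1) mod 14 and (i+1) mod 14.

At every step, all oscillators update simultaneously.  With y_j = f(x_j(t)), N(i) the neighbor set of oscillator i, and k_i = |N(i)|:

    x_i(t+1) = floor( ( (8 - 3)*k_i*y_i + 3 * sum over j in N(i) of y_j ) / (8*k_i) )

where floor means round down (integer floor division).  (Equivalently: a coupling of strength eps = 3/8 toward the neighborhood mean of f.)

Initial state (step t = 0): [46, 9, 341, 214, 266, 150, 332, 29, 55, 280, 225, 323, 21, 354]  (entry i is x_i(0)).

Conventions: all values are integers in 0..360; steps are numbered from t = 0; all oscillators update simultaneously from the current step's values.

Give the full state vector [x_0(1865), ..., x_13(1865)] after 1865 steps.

Simulating step by step:
t=0: [46, 9, 341, 214, 266, 150, 332, 29, 55, 280, 225, 323, 21, 354]
t=1: [89, 52, 94, 227, 245, 233, 120, 97, 147, 204, 227, 129, 63, 47]
t=2: [186, 171, 217, 258, 258, 261, 253, 244, 272, 281, 272, 249, 179, 154]
t=3: [288, 287, 272, 243, 235, 234, 243, 244, 218, 204, 217, 249, 281, 286]
t=4: [187, 192, 216, 248, 261, 262, 256, 258, 274, 282, 273, 244, 206, 190]
t=5: [289, 287, 275, 251, 234, 232, 236, 231, 213, 202, 217, 251, 279, 288]
t=6: [185, 191, 211, 241, 260, 264, 263, 268, 279, 283, 273, 243, 207, 188]
t=7: [289, 287, 278, 257, 236, 228, 227, 218, 204, 199, 217, 252, 279, 288]
t=8: [185, 190, 207, 235, 258, 268, 272, 278, 284, 284, 273, 242, 206, 188]
t=9: [290, 288, 281, 261, 238, 222, 213, 203, 195, 196, 217, 253, 279, 288]
t=10: [183, 187, 202, 231, 257, 273, 280, 285, 287, 286, 273, 241, 206, 188]
t=11: [290, 289, 283, 264, 238, 215, 201, 192, 188, 193, 216, 253, 280, 288]
t=12: [183, 185, 198, 227, 257, 276, 285, 288, 289, 287, 274, 241, 206, 188]
t=13: [290, 289, 285, 267, 237, 210, 193, 186, 185, 191, 215, 253, 280, 288]
t=14: [183, 184, 195, 224, 257, 279, 287, 289, 289, 287, 274, 241, 206, 188]
t=15: [290, 289, 285, 269, 237, 205, 189, 184, 184, 191, 215, 253, 280, 288]
t=16: [183, 184, 194, 221, 257, 281, 289, 290, 289, 287, 274, 241, 206, 188]
t=17: [290, 289, 286, 270, 237, 203, 186, 182, 184, 191, 215, 253, 280, 288]
t=18: [183, 184, 194, 220, 257, 282, 289, 290, 289, 287, 274, 241, 206, 188]
t=19: [290, 289, 286, 271, 236, 202, 186, 182, 184, 191, 215, 253, 280, 288]
t=20: [183, 184, 193, 219, 257, 282, 289, 290, 289, 287, 274, 241, 206, 188]
t=21: [290, 289, 286, 271, 237, 202, 186, 182, 184, 191, 215, 253, 280, 288]
t=22: [183, 184, 193, 219, 257, 282, 289, 290, 289, 287, 274, 241, 206, 188]

Answer: [290, 289, 286, 271, 237, 202, 186, 182, 184, 191, 215, 253, 280, 288]
Key observation: The state at step 20, [183, 184, 193, 219, 257, 282, 289, 290, 289, 287, 274, 241, 206, 188], reappears at step 22: the system is in a cycle of period 2 from step 20 on.  Therefore the state at step 1865 equals the state at step 20 + ((1865 - 20) mod 2) = 21, which is [290, 289, 286, 271, 237, 202, 186, 182, 184, 191, 215, 253, 280, 288].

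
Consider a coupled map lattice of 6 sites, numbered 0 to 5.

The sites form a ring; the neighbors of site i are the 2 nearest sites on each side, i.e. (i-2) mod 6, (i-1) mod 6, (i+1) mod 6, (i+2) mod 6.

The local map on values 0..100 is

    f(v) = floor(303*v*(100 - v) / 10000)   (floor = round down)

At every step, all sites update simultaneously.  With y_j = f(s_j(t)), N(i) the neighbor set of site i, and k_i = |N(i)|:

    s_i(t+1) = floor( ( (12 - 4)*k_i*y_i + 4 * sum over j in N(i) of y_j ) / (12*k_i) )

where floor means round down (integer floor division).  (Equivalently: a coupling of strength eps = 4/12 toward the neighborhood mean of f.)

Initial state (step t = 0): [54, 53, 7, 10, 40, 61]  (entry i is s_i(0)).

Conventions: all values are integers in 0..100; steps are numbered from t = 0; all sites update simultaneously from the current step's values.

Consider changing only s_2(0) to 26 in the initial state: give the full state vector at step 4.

Answer: [64, 66, 68, 69, 67, 66]
Key observation: This trace re-runs the system from the modified initial state.

Derivation:
t=0: [54, 53, 26, 10, 40, 61]
t=1: [73, 69, 59, 41, 67, 68]
t=2: [61, 65, 70, 71, 66, 65]
t=3: [70, 67, 64, 63, 66, 67]
t=4: [64, 66, 68, 69, 67, 66]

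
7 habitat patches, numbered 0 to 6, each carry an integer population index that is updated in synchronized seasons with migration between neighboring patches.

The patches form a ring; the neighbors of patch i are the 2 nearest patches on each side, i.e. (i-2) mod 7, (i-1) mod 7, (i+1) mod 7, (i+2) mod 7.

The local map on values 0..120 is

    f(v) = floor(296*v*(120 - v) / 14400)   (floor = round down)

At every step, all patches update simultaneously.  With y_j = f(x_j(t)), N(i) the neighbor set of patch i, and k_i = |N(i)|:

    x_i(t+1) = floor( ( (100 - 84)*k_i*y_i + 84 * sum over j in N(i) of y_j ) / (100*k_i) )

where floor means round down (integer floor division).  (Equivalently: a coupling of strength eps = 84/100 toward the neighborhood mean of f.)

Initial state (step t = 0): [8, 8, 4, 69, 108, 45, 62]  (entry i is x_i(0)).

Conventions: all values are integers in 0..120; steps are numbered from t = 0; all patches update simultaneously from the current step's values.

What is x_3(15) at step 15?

Answer: x_3(15) = 71

Derivation:
t=0: [8, 8, 4, 69, 108, 45, 62]
t=1: [38, 39, 29, 37, 50, 50, 39]
t=2: [63, 61, 63, 64, 64, 66, 66]
t=3: [73, 73, 73, 73, 73, 73, 73]
t=4: [70, 70, 70, 70, 70, 70, 70]
t=5: [71, 71, 71, 71, 71, 71, 71]
t=6: [71, 71, 71, 71, 71, 71, 71]
t=7: [71, 71, 71, 71, 71, 71, 71]
t=8: [71, 71, 71, 71, 71, 71, 71]
t=9: [71, 71, 71, 71, 71, 71, 71]
t=10: [71, 71, 71, 71, 71, 71, 71]
t=11: [71, 71, 71, 71, 71, 71, 71]
t=12: [71, 71, 71, 71, 71, 71, 71]
t=13: [71, 71, 71, 71, 71, 71, 71]
t=14: [71, 71, 71, 71, 71, 71, 71]
t=15: [71, 71, 71, 71, 71, 71, 71]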